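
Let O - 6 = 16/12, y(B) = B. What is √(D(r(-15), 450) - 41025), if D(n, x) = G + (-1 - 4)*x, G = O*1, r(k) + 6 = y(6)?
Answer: I*√389409/3 ≈ 208.01*I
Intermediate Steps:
O = 22/3 (O = 6 + 16/12 = 6 + 16*(1/12) = 6 + 4/3 = 22/3 ≈ 7.3333)
r(k) = 0 (r(k) = -6 + 6 = 0)
G = 22/3 (G = (22/3)*1 = 22/3 ≈ 7.3333)
D(n, x) = 22/3 - 5*x (D(n, x) = 22/3 + (-1 - 4)*x = 22/3 - 5*x)
√(D(r(-15), 450) - 41025) = √((22/3 - 5*450) - 41025) = √((22/3 - 2250) - 41025) = √(-6728/3 - 41025) = √(-129803/3) = I*√389409/3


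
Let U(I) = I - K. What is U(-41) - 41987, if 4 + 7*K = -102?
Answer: -294090/7 ≈ -42013.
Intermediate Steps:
K = -106/7 (K = -4/7 + (⅐)*(-102) = -4/7 - 102/7 = -106/7 ≈ -15.143)
U(I) = 106/7 + I (U(I) = I - 1*(-106/7) = I + 106/7 = 106/7 + I)
U(-41) - 41987 = (106/7 - 41) - 41987 = -181/7 - 41987 = -294090/7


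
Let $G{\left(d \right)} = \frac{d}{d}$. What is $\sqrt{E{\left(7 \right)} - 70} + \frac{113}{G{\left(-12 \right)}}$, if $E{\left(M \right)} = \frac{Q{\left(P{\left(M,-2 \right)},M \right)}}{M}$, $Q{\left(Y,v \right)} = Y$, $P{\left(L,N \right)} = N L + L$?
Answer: $113 + i \sqrt{71} \approx 113.0 + 8.4261 i$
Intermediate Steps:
$G{\left(d \right)} = 1$
$P{\left(L,N \right)} = L + L N$ ($P{\left(L,N \right)} = L N + L = L + L N$)
$E{\left(M \right)} = -1$ ($E{\left(M \right)} = \frac{M \left(1 - 2\right)}{M} = \frac{M \left(-1\right)}{M} = \frac{\left(-1\right) M}{M} = -1$)
$\sqrt{E{\left(7 \right)} - 70} + \frac{113}{G{\left(-12 \right)}} = \sqrt{-1 - 70} + \frac{113}{1} = \sqrt{-71} + 113 \cdot 1 = i \sqrt{71} + 113 = 113 + i \sqrt{71}$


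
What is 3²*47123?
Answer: 424107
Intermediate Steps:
3²*47123 = 9*47123 = 424107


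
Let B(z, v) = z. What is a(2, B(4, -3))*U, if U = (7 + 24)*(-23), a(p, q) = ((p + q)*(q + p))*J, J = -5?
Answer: 128340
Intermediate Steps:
a(p, q) = -5*(p + q)² (a(p, q) = ((p + q)*(q + p))*(-5) = ((p + q)*(p + q))*(-5) = (p + q)²*(-5) = -5*(p + q)²)
U = -713 (U = 31*(-23) = -713)
a(2, B(4, -3))*U = -5*(2 + 4)²*(-713) = -5*6²*(-713) = -5*36*(-713) = -180*(-713) = 128340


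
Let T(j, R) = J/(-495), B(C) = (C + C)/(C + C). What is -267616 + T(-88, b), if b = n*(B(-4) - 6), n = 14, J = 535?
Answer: -26494091/99 ≈ -2.6762e+5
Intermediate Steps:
B(C) = 1 (B(C) = (2*C)/((2*C)) = (2*C)*(1/(2*C)) = 1)
b = -70 (b = 14*(1 - 6) = 14*(-5) = -70)
T(j, R) = -107/99 (T(j, R) = 535/(-495) = 535*(-1/495) = -107/99)
-267616 + T(-88, b) = -267616 - 107/99 = -26494091/99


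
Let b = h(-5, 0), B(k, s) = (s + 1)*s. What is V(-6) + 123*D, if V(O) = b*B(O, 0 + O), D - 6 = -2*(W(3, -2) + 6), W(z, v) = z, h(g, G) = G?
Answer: -1476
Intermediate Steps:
B(k, s) = s*(1 + s) (B(k, s) = (1 + s)*s = s*(1 + s))
D = -12 (D = 6 - 2*(3 + 6) = 6 - 2*9 = 6 - 18 = -12)
b = 0
V(O) = 0 (V(O) = 0*((0 + O)*(1 + (0 + O))) = 0*(O*(1 + O)) = 0)
V(-6) + 123*D = 0 + 123*(-12) = 0 - 1476 = -1476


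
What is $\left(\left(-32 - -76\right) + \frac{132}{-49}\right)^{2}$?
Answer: $\frac{4096576}{2401} \approx 1706.2$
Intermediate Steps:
$\left(\left(-32 - -76\right) + \frac{132}{-49}\right)^{2} = \left(\left(-32 + 76\right) + 132 \left(- \frac{1}{49}\right)\right)^{2} = \left(44 - \frac{132}{49}\right)^{2} = \left(\frac{2024}{49}\right)^{2} = \frac{4096576}{2401}$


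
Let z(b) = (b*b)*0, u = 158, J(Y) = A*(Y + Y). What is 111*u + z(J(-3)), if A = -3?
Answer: 17538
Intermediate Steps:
J(Y) = -6*Y (J(Y) = -3*(Y + Y) = -6*Y)
z(b) = 0 (z(b) = b²*0 = 0)
111*u + z(J(-3)) = 111*158 + 0 = 17538 + 0 = 17538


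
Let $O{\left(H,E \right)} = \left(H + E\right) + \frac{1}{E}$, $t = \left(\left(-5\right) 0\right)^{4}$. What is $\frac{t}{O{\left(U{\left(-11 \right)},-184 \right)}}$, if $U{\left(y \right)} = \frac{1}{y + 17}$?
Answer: $0$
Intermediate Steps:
$t = 0$ ($t = 0^{4} = 0$)
$U{\left(y \right)} = \frac{1}{17 + y}$
$O{\left(H,E \right)} = E + H + \frac{1}{E}$ ($O{\left(H,E \right)} = \left(E + H\right) + \frac{1}{E} = E + H + \frac{1}{E}$)
$\frac{t}{O{\left(U{\left(-11 \right)},-184 \right)}} = \frac{0}{-184 + \frac{1}{17 - 11} + \frac{1}{-184}} = \frac{0}{-184 + \frac{1}{6} - \frac{1}{184}} = \frac{0}{- \frac{101479}{552}} = 0 \left(- \frac{552}{101479}\right) = 0$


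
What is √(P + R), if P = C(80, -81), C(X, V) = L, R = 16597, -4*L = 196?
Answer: 2*√4137 ≈ 128.64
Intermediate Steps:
L = -49 (L = -¼*196 = -49)
C(X, V) = -49
P = -49
√(P + R) = √(-49 + 16597) = √16548 = 2*√4137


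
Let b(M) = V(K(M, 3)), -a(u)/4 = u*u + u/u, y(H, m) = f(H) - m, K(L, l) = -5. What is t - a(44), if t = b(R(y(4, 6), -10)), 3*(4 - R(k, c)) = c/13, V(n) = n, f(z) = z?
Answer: 7743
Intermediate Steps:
y(H, m) = H - m
a(u) = -4 - 4*u² (a(u) = -4*(u*u + u/u) = -4*(u² + 1) = -4*(1 + u²) = -4 - 4*u²)
R(k, c) = 4 - c/39 (R(k, c) = 4 - c/(3*13) = 4 - c/39)
b(M) = -5
t = -5
t - a(44) = -5 - (-4 - 4*44²) = -5 - (-4 - 4*1936) = -5 - (-4 - 7744) = -5 - 1*(-7748) = -5 + 7748 = 7743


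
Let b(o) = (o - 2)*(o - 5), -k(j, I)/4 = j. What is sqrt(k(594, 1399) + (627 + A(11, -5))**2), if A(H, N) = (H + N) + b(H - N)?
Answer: sqrt(616993) ≈ 785.49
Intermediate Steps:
k(j, I) = -4*j
b(o) = (-5 + o)*(-2 + o) (b(o) = (-2 + o)*(-5 + o) = (-5 + o)*(-2 + o))
A(H, N) = 10 + (H - N)**2 - 6*H + 8*N (A(H, N) = (H + N) + (10 + (H - N)**2 - 7*(H - N)) = (H + N) + (10 + (H - N)**2 + (-7*H + 7*N)) = (H + N) + (10 + (H - N)**2 - 7*H + 7*N) = 10 + (H - N)**2 - 6*H + 8*N)
sqrt(k(594, 1399) + (627 + A(11, -5))**2) = sqrt(-4*594 + (627 + (10 + (11 - 1*(-5))**2 - 6*11 + 8*(-5)))**2) = sqrt(-2376 + (627 + (10 + (11 + 5)**2 - 66 - 40))**2) = sqrt(-2376 + (627 + (10 + 16**2 - 66 - 40))**2) = sqrt(-2376 + (627 + (10 + 256 - 66 - 40))**2) = sqrt(-2376 + (627 + 160)**2) = sqrt(-2376 + 787**2) = sqrt(-2376 + 619369) = sqrt(616993)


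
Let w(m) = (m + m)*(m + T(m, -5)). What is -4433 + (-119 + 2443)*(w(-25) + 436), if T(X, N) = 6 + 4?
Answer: 2751831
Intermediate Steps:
T(X, N) = 10
w(m) = 2*m*(10 + m) (w(m) = (m + m)*(m + 10) = (2*m)*(10 + m) = 2*m*(10 + m))
-4433 + (-119 + 2443)*(w(-25) + 436) = -4433 + (-119 + 2443)*(2*(-25)*(10 - 25) + 436) = -4433 + 2324*(2*(-25)*(-15) + 436) = -4433 + 2324*(750 + 436) = -4433 + 2324*1186 = -4433 + 2756264 = 2751831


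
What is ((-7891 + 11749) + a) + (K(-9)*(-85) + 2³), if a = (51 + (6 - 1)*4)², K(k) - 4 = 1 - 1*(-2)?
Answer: 8312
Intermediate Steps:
K(k) = 7 (K(k) = 4 + (1 - 1*(-2)) = 4 + (1 + 2) = 4 + 3 = 7)
a = 5041 (a = (51 + 5*4)² = (51 + 20)² = 71² = 5041)
((-7891 + 11749) + a) + (K(-9)*(-85) + 2³) = ((-7891 + 11749) + 5041) + (7*(-85) + 2³) = (3858 + 5041) + (-595 + 8) = 8899 - 587 = 8312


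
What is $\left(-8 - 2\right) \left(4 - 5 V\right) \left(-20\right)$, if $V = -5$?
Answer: $5800$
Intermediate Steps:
$\left(-8 - 2\right) \left(4 - 5 V\right) \left(-20\right) = \left(-8 - 2\right) \left(4 - -25\right) \left(-20\right) = - 10 \left(4 + 25\right) \left(-20\right) = \left(-10\right) 29 \left(-20\right) = \left(-290\right) \left(-20\right) = 5800$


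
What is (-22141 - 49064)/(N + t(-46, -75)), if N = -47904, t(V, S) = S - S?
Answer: 23735/15968 ≈ 1.4864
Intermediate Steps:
t(V, S) = 0
(-22141 - 49064)/(N + t(-46, -75)) = (-22141 - 49064)/(-47904 + 0) = -71205/(-47904) = -71205*(-1/47904) = 23735/15968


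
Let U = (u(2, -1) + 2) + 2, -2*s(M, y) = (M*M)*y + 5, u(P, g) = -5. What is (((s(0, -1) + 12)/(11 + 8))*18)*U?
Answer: -9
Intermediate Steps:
s(M, y) = -5/2 - y*M²/2 (s(M, y) = -((M*M)*y + 5)/2 = -(M²*y + 5)/2 = -(y*M² + 5)/2 = -(5 + y*M²)/2 = -5/2 - y*M²/2)
U = -1 (U = (-5 + 2) + 2 = -3 + 2 = -1)
(((s(0, -1) + 12)/(11 + 8))*18)*U = ((((-5/2 - ½*(-1)*0²) + 12)/(11 + 8))*18)*(-1) = ((((-5/2 - ½*(-1)*0) + 12)/19)*18)*(-1) = ((((-5/2 + 0) + 12)*(1/19))*18)*(-1) = (((-5/2 + 12)*(1/19))*18)*(-1) = (((19/2)*(1/19))*18)*(-1) = ((½)*18)*(-1) = 9*(-1) = -9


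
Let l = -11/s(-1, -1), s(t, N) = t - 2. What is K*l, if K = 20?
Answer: 220/3 ≈ 73.333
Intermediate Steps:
s(t, N) = -2 + t
l = 11/3 (l = -11/(-2 - 1) = -11/(-3) = -11*(-1/3) = 11/3 ≈ 3.6667)
K*l = 20*(11/3) = 220/3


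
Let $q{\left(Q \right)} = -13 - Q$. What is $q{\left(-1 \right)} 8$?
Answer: $-96$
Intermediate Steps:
$q{\left(-1 \right)} 8 = \left(-13 - -1\right) 8 = \left(-13 + 1\right) 8 = \left(-12\right) 8 = -96$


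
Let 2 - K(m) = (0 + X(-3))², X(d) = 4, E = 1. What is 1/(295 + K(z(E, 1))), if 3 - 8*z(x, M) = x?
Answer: 1/281 ≈ 0.0035587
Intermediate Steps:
z(x, M) = 3/8 - x/8
K(m) = -14 (K(m) = 2 - (0 + 4)² = 2 - 1*4² = 2 - 1*16 = 2 - 16 = -14)
1/(295 + K(z(E, 1))) = 1/(295 - 14) = 1/281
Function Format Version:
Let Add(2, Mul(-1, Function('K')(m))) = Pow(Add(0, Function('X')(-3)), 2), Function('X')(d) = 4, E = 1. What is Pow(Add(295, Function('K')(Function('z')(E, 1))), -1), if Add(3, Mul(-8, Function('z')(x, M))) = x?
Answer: Rational(1, 281) ≈ 0.0035587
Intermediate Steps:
Function('z')(x, M) = Add(Rational(3, 8), Mul(Rational(-1, 8), x))
Function('K')(m) = -14 (Function('K')(m) = Add(2, Mul(-1, Pow(Add(0, 4), 2))) = Add(2, Mul(-1, Pow(4, 2))) = Add(2, Mul(-1, 16)) = Add(2, -16) = -14)
Pow(Add(295, Function('K')(Function('z')(E, 1))), -1) = Pow(Add(295, -14), -1) = Pow(281, -1) = Rational(1, 281)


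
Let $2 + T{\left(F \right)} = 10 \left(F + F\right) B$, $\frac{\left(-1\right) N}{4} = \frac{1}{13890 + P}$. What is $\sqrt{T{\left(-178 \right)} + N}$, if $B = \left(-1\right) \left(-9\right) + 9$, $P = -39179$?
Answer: $\frac{i \sqrt{338699066046}}{2299} \approx 253.14 i$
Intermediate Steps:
$N = \frac{4}{25289}$ ($N = - \frac{4}{13890 - 39179} = - \frac{4}{-25289} = \left(-4\right) \left(- \frac{1}{25289}\right) = \frac{4}{25289} \approx 0.00015817$)
$B = 18$ ($B = 9 + 9 = 18$)
$T{\left(F \right)} = -2 + 360 F$ ($T{\left(F \right)} = -2 + 10 \left(F + F\right) 18 = -2 + 10 \cdot 2 F 18 = -2 + 20 F 18 = -2 + 360 F$)
$\sqrt{T{\left(-178 \right)} + N} = \sqrt{\left(-2 + 360 \left(-178\right)\right) + \frac{4}{25289}} = \sqrt{\left(-2 - 64080\right) + \frac{4}{25289}} = \sqrt{-64082 + \frac{4}{25289}} = \sqrt{- \frac{1620569694}{25289}} = \frac{i \sqrt{338699066046}}{2299}$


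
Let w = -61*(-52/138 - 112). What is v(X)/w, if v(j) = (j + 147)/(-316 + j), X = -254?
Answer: 2461/89868860 ≈ 2.7384e-5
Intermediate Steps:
w = 472994/69 (w = -61*(-52*1/138 - 112) = -61*(-26/69 - 112) = -61*(-7754/69) = 472994/69 ≈ 6855.0)
v(j) = (147 + j)/(-316 + j)
v(X)/w = ((147 - 254)/(-316 - 254))/(472994/69) = (-107/(-570))*(69/472994) = -1/570*(-107)*(69/472994) = (107/570)*(69/472994) = 2461/89868860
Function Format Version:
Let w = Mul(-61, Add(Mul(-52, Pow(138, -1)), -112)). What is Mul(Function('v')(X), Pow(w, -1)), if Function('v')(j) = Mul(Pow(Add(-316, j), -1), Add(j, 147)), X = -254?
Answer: Rational(2461, 89868860) ≈ 2.7384e-5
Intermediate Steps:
w = Rational(472994, 69) (w = Mul(-61, Add(Mul(-52, Rational(1, 138)), -112)) = Mul(-61, Add(Rational(-26, 69), -112)) = Mul(-61, Rational(-7754, 69)) = Rational(472994, 69) ≈ 6855.0)
Function('v')(j) = Mul(Pow(Add(-316, j), -1), Add(147, j))
Mul(Function('v')(X), Pow(w, -1)) = Mul(Mul(Pow(Add(-316, -254), -1), Add(147, -254)), Pow(Rational(472994, 69), -1)) = Mul(Mul(Pow(-570, -1), -107), Rational(69, 472994)) = Mul(Mul(Rational(-1, 570), -107), Rational(69, 472994)) = Mul(Rational(107, 570), Rational(69, 472994)) = Rational(2461, 89868860)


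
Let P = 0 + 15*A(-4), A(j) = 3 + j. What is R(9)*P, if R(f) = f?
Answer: -135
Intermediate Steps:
P = -15 (P = 0 + 15*(3 - 4) = 0 + 15*(-1) = 0 - 15 = -15)
R(9)*P = 9*(-15) = -135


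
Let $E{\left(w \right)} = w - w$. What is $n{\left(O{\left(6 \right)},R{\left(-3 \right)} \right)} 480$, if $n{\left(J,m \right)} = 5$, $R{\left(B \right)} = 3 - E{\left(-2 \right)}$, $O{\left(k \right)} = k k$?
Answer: $2400$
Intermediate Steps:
$E{\left(w \right)} = 0$
$O{\left(k \right)} = k^{2}$
$R{\left(B \right)} = 3$ ($R{\left(B \right)} = 3 - 0 = 3 + 0 = 3$)
$n{\left(O{\left(6 \right)},R{\left(-3 \right)} \right)} 480 = 5 \cdot 480 = 2400$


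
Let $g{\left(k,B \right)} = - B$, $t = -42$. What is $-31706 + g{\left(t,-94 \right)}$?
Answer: $-31612$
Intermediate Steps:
$-31706 + g{\left(t,-94 \right)} = -31706 - -94 = -31706 + 94 = -31612$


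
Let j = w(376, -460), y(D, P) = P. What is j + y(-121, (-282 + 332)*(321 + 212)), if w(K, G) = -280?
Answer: 26370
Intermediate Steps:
j = -280
j + y(-121, (-282 + 332)*(321 + 212)) = -280 + (-282 + 332)*(321 + 212) = -280 + 50*533 = -280 + 26650 = 26370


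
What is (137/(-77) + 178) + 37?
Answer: 16418/77 ≈ 213.22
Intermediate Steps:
(137/(-77) + 178) + 37 = (137*(-1/77) + 178) + 37 = (-137/77 + 178) + 37 = 13569/77 + 37 = 16418/77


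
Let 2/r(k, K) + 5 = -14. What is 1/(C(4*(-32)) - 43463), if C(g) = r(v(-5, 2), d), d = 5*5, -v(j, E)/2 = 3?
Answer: -19/825799 ≈ -2.3008e-5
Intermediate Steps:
v(j, E) = -6 (v(j, E) = -2*3 = -6)
d = 25
r(k, K) = -2/19 (r(k, K) = 2/(-5 - 14) = 2/(-19) = 2*(-1/19) = -2/19)
C(g) = -2/19
1/(C(4*(-32)) - 43463) = 1/(-2/19 - 43463) = 1/(-825799/19) = -19/825799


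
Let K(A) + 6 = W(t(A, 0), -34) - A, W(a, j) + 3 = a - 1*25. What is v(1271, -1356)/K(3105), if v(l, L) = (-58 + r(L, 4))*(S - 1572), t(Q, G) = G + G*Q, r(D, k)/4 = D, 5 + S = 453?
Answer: -6161768/3139 ≈ -1963.0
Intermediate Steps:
S = 448 (S = -5 + 453 = 448)
r(D, k) = 4*D
W(a, j) = -28 + a (W(a, j) = -3 + (a - 1*25) = -3 + (a - 25) = -3 + (-25 + a) = -28 + a)
K(A) = -34 - A (K(A) = -6 + ((-28 + 0*(1 + A)) - A) = -6 + ((-28 + 0) - A) = -6 + (-28 - A) = -34 - A)
v(l, L) = 65192 - 4496*L (v(l, L) = (-58 + 4*L)*(448 - 1572) = (-58 + 4*L)*(-1124) = 65192 - 4496*L)
v(1271, -1356)/K(3105) = (65192 - 4496*(-1356))/(-34 - 1*3105) = (65192 + 6096576)/(-34 - 3105) = 6161768/(-3139) = 6161768*(-1/3139) = -6161768/3139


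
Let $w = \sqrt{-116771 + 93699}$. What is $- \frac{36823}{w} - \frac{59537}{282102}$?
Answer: $- \frac{59537}{282102} + \frac{36823 i \sqrt{1442}}{5768} \approx -0.21105 + 242.42 i$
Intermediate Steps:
$w = 4 i \sqrt{1442}$ ($w = \sqrt{-23072} = 4 i \sqrt{1442} \approx 151.89 i$)
$- \frac{36823}{w} - \frac{59537}{282102} = - \frac{36823}{4 i \sqrt{1442}} - \frac{59537}{282102} = - 36823 \left(- \frac{i \sqrt{1442}}{5768}\right) - \frac{59537}{282102} = \frac{36823 i \sqrt{1442}}{5768} - \frac{59537}{282102} = - \frac{59537}{282102} + \frac{36823 i \sqrt{1442}}{5768}$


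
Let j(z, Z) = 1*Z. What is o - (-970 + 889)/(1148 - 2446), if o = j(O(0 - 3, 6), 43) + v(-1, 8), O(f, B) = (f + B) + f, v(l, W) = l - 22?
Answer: 25879/1298 ≈ 19.938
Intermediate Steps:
v(l, W) = -22 + l
O(f, B) = B + 2*f (O(f, B) = (B + f) + f = B + 2*f)
j(z, Z) = Z
o = 20 (o = 43 + (-22 - 1) = 43 - 23 = 20)
o - (-970 + 889)/(1148 - 2446) = 20 - (-970 + 889)/(1148 - 2446) = 20 - (-81)/(-1298) = 20 - (-81)*(-1)/1298 = 20 - 1*81/1298 = 20 - 81/1298 = 25879/1298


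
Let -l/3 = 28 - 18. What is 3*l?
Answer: -90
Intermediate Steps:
l = -30 (l = -3*(28 - 18) = -3*10 = -30)
3*l = 3*(-30) = -90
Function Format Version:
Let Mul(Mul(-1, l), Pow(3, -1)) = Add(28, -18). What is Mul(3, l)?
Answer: -90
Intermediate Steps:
l = -30 (l = Mul(-3, Add(28, -18)) = Mul(-3, 10) = -30)
Mul(3, l) = Mul(3, -30) = -90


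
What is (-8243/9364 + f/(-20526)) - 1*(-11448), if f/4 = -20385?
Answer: 366827082769/32034244 ≈ 11451.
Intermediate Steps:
f = -81540 (f = 4*(-20385) = -81540)
(-8243/9364 + f/(-20526)) - 1*(-11448) = (-8243/9364 - 81540/(-20526)) - 1*(-11448) = (-8243*1/9364 - 81540*(-1/20526)) + 11448 = (-8243/9364 + 13590/3421) + 11448 = 99057457/32034244 + 11448 = 366827082769/32034244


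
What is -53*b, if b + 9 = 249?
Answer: -12720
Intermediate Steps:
b = 240 (b = -9 + 249 = 240)
-53*b = -53*240 = -12720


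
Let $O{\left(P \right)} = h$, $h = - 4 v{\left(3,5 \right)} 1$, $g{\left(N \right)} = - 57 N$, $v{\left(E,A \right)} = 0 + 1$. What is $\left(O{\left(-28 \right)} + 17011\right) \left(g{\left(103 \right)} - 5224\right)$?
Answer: $-188692665$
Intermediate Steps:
$v{\left(E,A \right)} = 1$
$h = -4$ ($h = \left(-4\right) 1 \cdot 1 = \left(-4\right) 1 = -4$)
$O{\left(P \right)} = -4$
$\left(O{\left(-28 \right)} + 17011\right) \left(g{\left(103 \right)} - 5224\right) = \left(-4 + 17011\right) \left(\left(-57\right) 103 - 5224\right) = 17007 \left(-5871 - 5224\right) = 17007 \left(-11095\right) = -188692665$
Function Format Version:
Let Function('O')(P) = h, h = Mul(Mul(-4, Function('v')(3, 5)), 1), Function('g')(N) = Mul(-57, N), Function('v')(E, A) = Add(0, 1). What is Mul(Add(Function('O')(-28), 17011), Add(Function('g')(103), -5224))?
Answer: -188692665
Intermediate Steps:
Function('v')(E, A) = 1
h = -4 (h = Mul(Mul(-4, 1), 1) = Mul(-4, 1) = -4)
Function('O')(P) = -4
Mul(Add(Function('O')(-28), 17011), Add(Function('g')(103), -5224)) = Mul(Add(-4, 17011), Add(Mul(-57, 103), -5224)) = Mul(17007, Add(-5871, -5224)) = Mul(17007, -11095) = -188692665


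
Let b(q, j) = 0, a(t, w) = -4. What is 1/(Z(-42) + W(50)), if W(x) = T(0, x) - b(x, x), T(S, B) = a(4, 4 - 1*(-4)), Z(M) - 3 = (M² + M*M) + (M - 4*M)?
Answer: 1/3653 ≈ 0.00027375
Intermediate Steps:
Z(M) = 3 - 3*M + 2*M² (Z(M) = 3 + ((M² + M*M) + (M - 4*M)) = 3 + ((M² + M²) - 3*M) = 3 + (2*M² - 3*M) = 3 + (-3*M + 2*M²) = 3 - 3*M + 2*M²)
T(S, B) = -4
W(x) = -4 (W(x) = -4 - 1*0 = -4 + 0 = -4)
1/(Z(-42) + W(50)) = 1/((3 - 3*(-42) + 2*(-42)²) - 4) = 1/((3 + 126 + 2*1764) - 4) = 1/((3 + 126 + 3528) - 4) = 1/(3657 - 4) = 1/3653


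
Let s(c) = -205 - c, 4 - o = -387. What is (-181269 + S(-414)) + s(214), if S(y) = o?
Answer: -181297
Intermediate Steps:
o = 391 (o = 4 - 1*(-387) = 4 + 387 = 391)
S(y) = 391
(-181269 + S(-414)) + s(214) = (-181269 + 391) + (-205 - 1*214) = -180878 + (-205 - 214) = -180878 - 419 = -181297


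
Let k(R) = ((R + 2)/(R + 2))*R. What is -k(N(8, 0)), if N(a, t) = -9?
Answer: 9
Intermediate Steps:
k(R) = R (k(R) = ((2 + R)/(2 + R))*R = 1*R = R)
-k(N(8, 0)) = -1*(-9) = 9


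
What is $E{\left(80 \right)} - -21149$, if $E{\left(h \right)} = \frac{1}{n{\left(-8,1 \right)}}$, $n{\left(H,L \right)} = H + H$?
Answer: $\frac{338383}{16} \approx 21149.0$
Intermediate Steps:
$n{\left(H,L \right)} = 2 H$
$E{\left(h \right)} = - \frac{1}{16}$ ($E{\left(h \right)} = \frac{1}{2 \left(-8\right)} = \frac{1}{-16} = - \frac{1}{16}$)
$E{\left(80 \right)} - -21149 = - \frac{1}{16} - -21149 = - \frac{1}{16} + 21149 = \frac{338383}{16}$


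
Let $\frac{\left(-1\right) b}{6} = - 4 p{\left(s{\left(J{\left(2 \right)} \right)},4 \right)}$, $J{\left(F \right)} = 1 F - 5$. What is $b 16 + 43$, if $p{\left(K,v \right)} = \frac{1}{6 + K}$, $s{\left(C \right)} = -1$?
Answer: $\frac{599}{5} \approx 119.8$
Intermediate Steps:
$J{\left(F \right)} = -5 + F$ ($J{\left(F \right)} = F - 5 = -5 + F$)
$b = \frac{24}{5}$ ($b = - 6 \left(- \frac{4}{6 - 1}\right) = - 6 \left(- \frac{4}{5}\right) = - 6 \left(\left(-4\right) \frac{1}{5}\right) = \left(-6\right) \left(- \frac{4}{5}\right) = \frac{24}{5} \approx 4.8$)
$b 16 + 43 = \frac{24}{5} \cdot 16 + 43 = \frac{384}{5} + 43 = \frac{599}{5}$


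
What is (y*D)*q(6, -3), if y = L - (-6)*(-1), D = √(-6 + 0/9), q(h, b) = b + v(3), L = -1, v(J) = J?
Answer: 0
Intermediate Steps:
q(h, b) = 3 + b (q(h, b) = b + 3 = 3 + b)
D = I*√6 (D = √(-6 + 0*(⅑)) = √(-6 + 0) = √(-6) = I*√6 ≈ 2.4495*I)
y = -7 (y = -1 - (-6)*(-1) = -1 - 1*6 = -1 - 6 = -7)
(y*D)*q(6, -3) = (-7*I*√6)*(3 - 3) = -7*I*√6*0 = 0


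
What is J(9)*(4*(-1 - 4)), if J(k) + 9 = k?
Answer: 0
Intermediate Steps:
J(k) = -9 + k
J(9)*(4*(-1 - 4)) = (-9 + 9)*(4*(-1 - 4)) = 0*(4*(-5)) = 0*(-20) = 0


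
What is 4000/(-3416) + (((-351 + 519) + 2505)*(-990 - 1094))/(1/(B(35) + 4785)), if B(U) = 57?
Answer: -11517264308588/427 ≈ -2.6973e+10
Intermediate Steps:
4000/(-3416) + (((-351 + 519) + 2505)*(-990 - 1094))/(1/(B(35) + 4785)) = 4000/(-3416) + (((-351 + 519) + 2505)*(-990 - 1094))/(1/(57 + 4785)) = 4000*(-1/3416) + ((168 + 2505)*(-2084))/(1/4842) = -500/427 + (2673*(-2084))/(1/4842) = -500/427 - 5570532*4842 = -500/427 - 26972515944 = -11517264308588/427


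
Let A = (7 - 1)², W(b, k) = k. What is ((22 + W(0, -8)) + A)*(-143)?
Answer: -7150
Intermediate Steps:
A = 36 (A = 6² = 36)
((22 + W(0, -8)) + A)*(-143) = ((22 - 8) + 36)*(-143) = (14 + 36)*(-143) = 50*(-143) = -7150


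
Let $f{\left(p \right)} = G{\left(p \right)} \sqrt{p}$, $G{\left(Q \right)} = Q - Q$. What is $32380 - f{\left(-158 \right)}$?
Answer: $32380$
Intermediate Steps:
$G{\left(Q \right)} = 0$
$f{\left(p \right)} = 0$ ($f{\left(p \right)} = 0 \sqrt{p} = 0$)
$32380 - f{\left(-158 \right)} = 32380 - 0 = 32380 + 0 = 32380$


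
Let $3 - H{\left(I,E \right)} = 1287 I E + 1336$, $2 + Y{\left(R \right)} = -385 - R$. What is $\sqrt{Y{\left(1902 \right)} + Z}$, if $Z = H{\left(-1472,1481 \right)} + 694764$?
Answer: $\sqrt{2806392326} \approx 52975.0$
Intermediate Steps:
$Y{\left(R \right)} = -387 - R$ ($Y{\left(R \right)} = -2 - \left(385 + R\right) = -387 - R$)
$H{\left(I,E \right)} = -1333 - 1287 E I$ ($H{\left(I,E \right)} = 3 - \left(1287 I E + 1336\right) = 3 - \left(1287 E I + 1336\right) = 3 - \left(1336 + 1287 E I\right) = -1333 - 1287 E I$)
$Z = 2806394615$ ($Z = \left(-1333 - 1906047 \left(-1472\right)\right) + 694764 = \left(-1333 + 2805701184\right) + 694764 = 2805699851 + 694764 = 2806394615$)
$\sqrt{Y{\left(1902 \right)} + Z} = \sqrt{\left(-387 - 1902\right) + 2806394615} = \sqrt{-2289 + 2806394615} = \sqrt{2806392326}$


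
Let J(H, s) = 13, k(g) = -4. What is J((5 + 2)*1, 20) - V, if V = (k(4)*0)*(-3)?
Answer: 13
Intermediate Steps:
V = 0 (V = -4*0*(-3) = 0*(-3) = 0)
J((5 + 2)*1, 20) - V = 13 - 1*0 = 13 + 0 = 13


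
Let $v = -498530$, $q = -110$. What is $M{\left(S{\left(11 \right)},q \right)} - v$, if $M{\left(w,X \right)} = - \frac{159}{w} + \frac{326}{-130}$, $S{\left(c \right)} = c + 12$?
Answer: $\frac{745288266}{1495} \approx 4.9852 \cdot 10^{5}$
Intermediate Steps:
$S{\left(c \right)} = 12 + c$
$M{\left(w,X \right)} = - \frac{163}{65} - \frac{159}{w}$ ($M{\left(w,X \right)} = - \frac{159}{w} + 326 \left(- \frac{1}{130}\right) = - \frac{159}{w} - \frac{163}{65} = - \frac{163}{65} - \frac{159}{w}$)
$M{\left(S{\left(11 \right)},q \right)} - v = \left(- \frac{163}{65} - \frac{159}{12 + 11}\right) - -498530 = \left(- \frac{163}{65} - \frac{159}{23}\right) + 498530 = - \frac{14084}{1495} + 498530 = \frac{745288266}{1495}$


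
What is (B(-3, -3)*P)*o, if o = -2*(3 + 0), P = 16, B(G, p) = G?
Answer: 288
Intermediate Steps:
o = -6 (o = -2*3 = -6)
(B(-3, -3)*P)*o = -3*16*(-6) = -48*(-6) = 288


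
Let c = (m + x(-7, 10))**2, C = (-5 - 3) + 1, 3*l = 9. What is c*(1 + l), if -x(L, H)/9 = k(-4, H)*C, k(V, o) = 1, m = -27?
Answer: 5184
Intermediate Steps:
l = 3 (l = (1/3)*9 = 3)
C = -7 (C = -8 + 1 = -7)
x(L, H) = 63 (x(L, H) = -9*(-7) = 63)
c = 1296 (c = (-27 + 63)**2 = 36**2 = 1296)
c*(1 + l) = 1296*(1 + 3) = 1296*4 = 5184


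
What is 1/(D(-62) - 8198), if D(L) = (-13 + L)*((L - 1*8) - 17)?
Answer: -1/1673 ≈ -0.00059773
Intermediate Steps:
D(L) = (-25 + L)*(-13 + L) (D(L) = (-13 + L)*((L - 8) - 17) = (-13 + L)*((-8 + L) - 17) = (-13 + L)*(-25 + L) = (-25 + L)*(-13 + L))
1/(D(-62) - 8198) = 1/((325 + (-62)² - 38*(-62)) - 8198) = 1/((325 + 3844 + 2356) - 8198) = 1/(6525 - 8198) = 1/(-1673) = -1/1673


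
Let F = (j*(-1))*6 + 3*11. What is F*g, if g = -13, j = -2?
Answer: -585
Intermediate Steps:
F = 45 (F = -2*(-1)*6 + 3*11 = 2*6 + 33 = 12 + 33 = 45)
F*g = 45*(-13) = -585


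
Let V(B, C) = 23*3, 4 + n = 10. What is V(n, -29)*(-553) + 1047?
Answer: -37110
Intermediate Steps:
n = 6 (n = -4 + 10 = 6)
V(B, C) = 69
V(n, -29)*(-553) + 1047 = 69*(-553) + 1047 = -38157 + 1047 = -37110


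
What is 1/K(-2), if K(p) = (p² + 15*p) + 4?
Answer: -1/22 ≈ -0.045455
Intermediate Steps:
K(p) = 4 + p² + 15*p
1/K(-2) = 1/(4 + (-2)² + 15*(-2)) = 1/(4 + 4 - 30) = 1/(-22) = -1/22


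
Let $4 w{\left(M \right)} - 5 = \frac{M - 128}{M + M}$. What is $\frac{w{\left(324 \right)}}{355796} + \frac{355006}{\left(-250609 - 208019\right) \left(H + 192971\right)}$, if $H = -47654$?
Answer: $- \frac{683316634849}{426825694300688928} \approx -1.6009 \cdot 10^{-6}$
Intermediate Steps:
$w{\left(M \right)} = \frac{5}{4} + \frac{-128 + M}{8 M}$ ($w{\left(M \right)} = \frac{5}{4} + \frac{\left(M - 128\right) \frac{1}{M + M}}{4} = \frac{5}{4} + \frac{\left(-128 + M\right) \frac{1}{2 M}}{4} = \frac{5}{4} + \frac{\frac{1}{2} \frac{1}{M} \left(-128 + M\right)}{4} = \frac{5}{4} + \frac{-128 + M}{8 M}$)
$\frac{w{\left(324 \right)}}{355796} + \frac{355006}{\left(-250609 - 208019\right) \left(H + 192971\right)} = \frac{\frac{11}{8} - \frac{16}{324}}{355796} + \frac{355006}{\left(-250609 - 208019\right) \left(-47654 + 192971\right)} = \left(\frac{11}{8} - \frac{4}{81}\right) \frac{1}{355796} + \frac{355006}{\left(-458628\right) 145317} = \left(\frac{11}{8} - \frac{4}{81}\right) \frac{1}{355796} + \frac{355006}{-66646445076} = \frac{859}{648} \cdot \frac{1}{355796} + 355006 \left(- \frac{1}{66646445076}\right) = \frac{859}{230555808} - \frac{177503}{33323222538} = - \frac{683316634849}{426825694300688928}$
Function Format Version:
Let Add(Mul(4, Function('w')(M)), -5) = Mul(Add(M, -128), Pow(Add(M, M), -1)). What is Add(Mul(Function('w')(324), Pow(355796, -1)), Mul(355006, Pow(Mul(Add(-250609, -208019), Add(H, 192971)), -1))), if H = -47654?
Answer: Rational(-683316634849, 426825694300688928) ≈ -1.6009e-6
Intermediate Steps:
Function('w')(M) = Add(Rational(5, 4), Mul(Rational(1, 8), Pow(M, -1), Add(-128, M))) (Function('w')(M) = Add(Rational(5, 4), Mul(Rational(1, 4), Mul(Add(M, -128), Pow(Add(M, M), -1)))) = Add(Rational(5, 4), Mul(Rational(1, 4), Mul(Add(-128, M), Pow(Mul(2, M), -1)))) = Add(Rational(5, 4), Mul(Rational(1, 4), Mul(Add(-128, M), Mul(Rational(1, 2), Pow(M, -1))))) = Add(Rational(5, 4), Mul(Rational(1, 4), Mul(Rational(1, 2), Pow(M, -1), Add(-128, M)))) = Add(Rational(5, 4), Mul(Rational(1, 8), Pow(M, -1), Add(-128, M))))
Add(Mul(Function('w')(324), Pow(355796, -1)), Mul(355006, Pow(Mul(Add(-250609, -208019), Add(H, 192971)), -1))) = Add(Mul(Add(Rational(11, 8), Mul(-16, Pow(324, -1))), Pow(355796, -1)), Mul(355006, Pow(Mul(Add(-250609, -208019), Add(-47654, 192971)), -1))) = Add(Mul(Add(Rational(11, 8), Mul(-16, Rational(1, 324))), Rational(1, 355796)), Mul(355006, Pow(Mul(-458628, 145317), -1))) = Add(Mul(Add(Rational(11, 8), Rational(-4, 81)), Rational(1, 355796)), Mul(355006, Pow(-66646445076, -1))) = Add(Mul(Rational(859, 648), Rational(1, 355796)), Mul(355006, Rational(-1, 66646445076))) = Add(Rational(859, 230555808), Rational(-177503, 33323222538)) = Rational(-683316634849, 426825694300688928)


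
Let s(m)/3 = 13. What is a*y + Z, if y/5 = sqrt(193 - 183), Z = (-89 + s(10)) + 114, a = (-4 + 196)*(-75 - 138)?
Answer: 64 - 204480*sqrt(10) ≈ -6.4656e+5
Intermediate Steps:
s(m) = 39 (s(m) = 3*13 = 39)
a = -40896 (a = 192*(-213) = -40896)
Z = 64 (Z = (-89 + 39) + 114 = -50 + 114 = 64)
y = 5*sqrt(10) (y = 5*sqrt(193 - 183) = 5*sqrt(10) ≈ 15.811)
a*y + Z = -204480*sqrt(10) + 64 = 64 - 204480*sqrt(10)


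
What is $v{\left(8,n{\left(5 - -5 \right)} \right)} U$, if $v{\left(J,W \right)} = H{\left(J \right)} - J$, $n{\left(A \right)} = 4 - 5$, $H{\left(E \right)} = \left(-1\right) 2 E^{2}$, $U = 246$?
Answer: $-33456$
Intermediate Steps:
$H{\left(E \right)} = - 2 E^{2}$
$n{\left(A \right)} = -1$ ($n{\left(A \right)} = 4 - 5 = -1$)
$v{\left(J,W \right)} = - J - 2 J^{2}$ ($v{\left(J,W \right)} = - 2 J^{2} - J = - J - 2 J^{2}$)
$v{\left(8,n{\left(5 - -5 \right)} \right)} U = 8 \left(-1 - 16\right) 246 = 8 \left(-17\right) 246 = \left(-136\right) 246 = -33456$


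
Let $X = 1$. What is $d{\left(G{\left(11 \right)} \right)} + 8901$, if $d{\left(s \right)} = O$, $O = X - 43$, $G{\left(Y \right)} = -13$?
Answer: $8859$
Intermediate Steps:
$O = -42$ ($O = 1 - 43 = -42$)
$d{\left(s \right)} = -42$
$d{\left(G{\left(11 \right)} \right)} + 8901 = -42 + 8901 = 8859$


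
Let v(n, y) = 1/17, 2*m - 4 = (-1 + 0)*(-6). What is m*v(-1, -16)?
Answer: 5/17 ≈ 0.29412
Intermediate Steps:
m = 5 (m = 2 + ((-1 + 0)*(-6))/2 = 2 + (-1*(-6))/2 = 2 + (½)*6 = 2 + 3 = 5)
v(n, y) = 1/17
m*v(-1, -16) = 5*(1/17) = 5/17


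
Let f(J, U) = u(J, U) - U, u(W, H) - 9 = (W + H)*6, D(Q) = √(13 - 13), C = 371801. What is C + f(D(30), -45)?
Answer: 371585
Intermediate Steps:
D(Q) = 0 (D(Q) = √0 = 0)
u(W, H) = 9 + 6*H + 6*W (u(W, H) = 9 + (W + H)*6 = 9 + (H + W)*6 = 9 + (6*H + 6*W) = 9 + 6*H + 6*W)
f(J, U) = 9 + 5*U + 6*J (f(J, U) = (9 + 6*U + 6*J) - U = (9 + 6*J + 6*U) - U = 9 + 5*U + 6*J)
C + f(D(30), -45) = 371801 + (9 + 5*(-45) + 6*0) = 371801 + (9 - 225 + 0) = 371801 - 216 = 371585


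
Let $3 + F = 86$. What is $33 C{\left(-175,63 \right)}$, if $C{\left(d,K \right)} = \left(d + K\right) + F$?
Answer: $-957$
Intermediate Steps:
$F = 83$ ($F = -3 + 86 = 83$)
$C{\left(d,K \right)} = 83 + K + d$ ($C{\left(d,K \right)} = \left(d + K\right) + 83 = \left(K + d\right) + 83 = 83 + K + d$)
$33 C{\left(-175,63 \right)} = 33 \left(83 + 63 - 175\right) = 33 \left(-29\right) = -957$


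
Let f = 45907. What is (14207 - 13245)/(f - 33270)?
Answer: 962/12637 ≈ 0.076126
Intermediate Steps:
(14207 - 13245)/(f - 33270) = (14207 - 13245)/(45907 - 33270) = 962/12637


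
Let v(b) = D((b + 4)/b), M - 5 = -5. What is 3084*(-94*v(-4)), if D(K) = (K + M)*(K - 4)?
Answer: 0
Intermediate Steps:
M = 0 (M = 5 - 5 = 0)
D(K) = K*(-4 + K) (D(K) = (K + 0)*(K - 4) = K*(-4 + K))
v(b) = (-4 + (4 + b)/b)*(4 + b)/b (v(b) = ((b + 4)/b)*(-4 + (b + 4)/b) = ((4 + b)/b)*(-4 + (4 + b)/b) = (-4 + (4 + b)/b)*(4 + b)/b)
3084*(-94*v(-4)) = 3084*(-94*(-3 - 8/(-4) + 16/(-4)²)) = 3084*(-94*(-3 - 8*(-¼) + 16*(1/16))) = 3084*(-94*(-3 + 2 + 1)) = 3084*(-94*0) = 3084*0 = 0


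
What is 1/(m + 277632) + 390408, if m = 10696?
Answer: 112565557825/288328 ≈ 3.9041e+5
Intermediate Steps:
1/(m + 277632) + 390408 = 1/(10696 + 277632) + 390408 = 1/288328 + 390408 = 112565557825/288328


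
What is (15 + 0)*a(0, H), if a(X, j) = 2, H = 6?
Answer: 30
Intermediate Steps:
(15 + 0)*a(0, H) = (15 + 0)*2 = 15*2 = 30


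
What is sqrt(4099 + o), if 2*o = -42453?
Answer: I*sqrt(68510)/2 ≈ 130.87*I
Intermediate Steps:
o = -42453/2 (o = (1/2)*(-42453) = -42453/2 ≈ -21227.)
sqrt(4099 + o) = sqrt(4099 - 42453/2) = sqrt(-34255/2) = I*sqrt(68510)/2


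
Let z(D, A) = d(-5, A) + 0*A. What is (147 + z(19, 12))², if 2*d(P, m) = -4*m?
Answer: 15129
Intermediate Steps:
d(P, m) = -2*m (d(P, m) = (-4*m)/2 = -2*m)
z(D, A) = -2*A (z(D, A) = -2*A + 0*A = -2*A + 0 = -2*A)
(147 + z(19, 12))² = (147 - 2*12)² = (147 - 24)² = 123² = 15129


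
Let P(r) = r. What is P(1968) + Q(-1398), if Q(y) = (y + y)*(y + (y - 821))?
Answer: 10115100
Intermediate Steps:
Q(y) = 2*y*(-821 + 2*y) (Q(y) = (2*y)*(y + (-821 + y)) = (2*y)*(-821 + 2*y) = 2*y*(-821 + 2*y))
P(1968) + Q(-1398) = 1968 + 2*(-1398)*(-821 + 2*(-1398)) = 1968 + 2*(-1398)*(-821 - 2796) = 1968 + 2*(-1398)*(-3617) = 1968 + 10113132 = 10115100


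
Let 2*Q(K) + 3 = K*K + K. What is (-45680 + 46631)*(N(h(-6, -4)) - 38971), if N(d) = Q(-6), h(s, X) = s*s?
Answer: -74097165/2 ≈ -3.7049e+7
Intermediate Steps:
Q(K) = -3/2 + K/2 + K²/2 (Q(K) = -3/2 + (K*K + K)/2 = -3/2 + (K² + K)/2 = -3/2 + (K + K²)/2 = -3/2 + (K/2 + K²/2) = -3/2 + K/2 + K²/2)
h(s, X) = s²
N(d) = 27/2 (N(d) = -3/2 + (½)*(-6) + (½)*(-6)² = -3/2 - 3 + (½)*36 = -3/2 - 3 + 18 = 27/2)
(-45680 + 46631)*(N(h(-6, -4)) - 38971) = (-45680 + 46631)*(27/2 - 38971) = 951*(-77915/2) = -74097165/2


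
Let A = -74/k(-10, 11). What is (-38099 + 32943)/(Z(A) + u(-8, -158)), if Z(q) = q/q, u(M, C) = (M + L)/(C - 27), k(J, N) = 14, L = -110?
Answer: -953860/303 ≈ -3148.1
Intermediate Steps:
u(M, C) = (-110 + M)/(-27 + C) (u(M, C) = (M - 110)/(C - 27) = (-110 + M)/(-27 + C))
A = -37/7 (A = -74/14 = -74*1/14 = -37/7 ≈ -5.2857)
Z(q) = 1
(-38099 + 32943)/(Z(A) + u(-8, -158)) = (-38099 + 32943)/(1 + (-110 - 8)/(-27 - 158)) = -5156/(1 - 118/(-185)) = -5156/(1 - 1/185*(-118)) = -5156/(1 + 118/185) = -5156/303/185 = -5156*185/303 = -953860/303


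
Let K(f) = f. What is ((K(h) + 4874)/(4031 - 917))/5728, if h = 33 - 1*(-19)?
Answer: 821/2972832 ≈ 0.00027617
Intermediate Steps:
h = 52 (h = 33 + 19 = 52)
((K(h) + 4874)/(4031 - 917))/5728 = ((52 + 4874)/(4031 - 917))/5728 = (4926/3114)*(1/5728) = (4926*(1/3114))*(1/5728) = (821/519)*(1/5728) = 821/2972832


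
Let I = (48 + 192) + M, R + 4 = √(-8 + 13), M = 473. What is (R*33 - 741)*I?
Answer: -622449 + 23529*√5 ≈ -5.6984e+5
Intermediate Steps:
R = -4 + √5 (R = -4 + √(-8 + 13) = -4 + √5 ≈ -1.7639)
I = 713 (I = (48 + 192) + 473 = 240 + 473 = 713)
(R*33 - 741)*I = ((-4 + √5)*33 - 741)*713 = ((-132 + 33*√5) - 741)*713 = (-873 + 33*√5)*713 = -622449 + 23529*√5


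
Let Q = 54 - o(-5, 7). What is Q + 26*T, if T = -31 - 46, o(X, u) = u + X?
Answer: -1950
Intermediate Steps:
o(X, u) = X + u
Q = 52 (Q = 54 - (-5 + 7) = 54 - 1*2 = 54 - 2 = 52)
T = -77
Q + 26*T = 52 + 26*(-77) = 52 - 2002 = -1950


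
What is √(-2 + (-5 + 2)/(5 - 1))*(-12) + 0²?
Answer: -6*I*√11 ≈ -19.9*I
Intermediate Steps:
√(-2 + (-5 + 2)/(5 - 1))*(-12) + 0² = √(-2 - 3/4)*(-12) + 0 = √(-2 - 3*¼)*(-12) + 0 = √(-2 - ¾)*(-12) + 0 = √(-11/4)*(-12) + 0 = (I*√11/2)*(-12) + 0 = -6*I*√11 + 0 = -6*I*√11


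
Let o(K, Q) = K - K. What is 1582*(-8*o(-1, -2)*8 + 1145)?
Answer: 1811390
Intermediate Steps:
o(K, Q) = 0
1582*(-8*o(-1, -2)*8 + 1145) = 1582*(-8*0*8 + 1145) = 1582*(0*8 + 1145) = 1582*(0 + 1145) = 1582*1145 = 1811390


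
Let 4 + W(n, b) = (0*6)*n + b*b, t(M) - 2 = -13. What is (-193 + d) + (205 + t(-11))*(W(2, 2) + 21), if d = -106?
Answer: 3775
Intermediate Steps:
t(M) = -11 (t(M) = 2 - 13 = -11)
W(n, b) = -4 + b**2 (W(n, b) = -4 + ((0*6)*n + b*b) = -4 + (0*n + b**2) = -4 + (0 + b**2) = -4 + b**2)
(-193 + d) + (205 + t(-11))*(W(2, 2) + 21) = (-193 - 106) + (205 - 11)*((-4 + 2**2) + 21) = -299 + 194*((-4 + 4) + 21) = -299 + 194*(0 + 21) = -299 + 194*21 = -299 + 4074 = 3775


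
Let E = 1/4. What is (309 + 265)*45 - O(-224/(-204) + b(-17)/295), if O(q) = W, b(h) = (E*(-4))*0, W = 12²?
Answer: 25686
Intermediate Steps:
E = ¼ (E = 1*(¼) = ¼ ≈ 0.25000)
W = 144
b(h) = 0 (b(h) = ((¼)*(-4))*0 = -1*0 = 0)
O(q) = 144
(309 + 265)*45 - O(-224/(-204) + b(-17)/295) = (309 + 265)*45 - 1*144 = 574*45 - 144 = 25830 - 144 = 25686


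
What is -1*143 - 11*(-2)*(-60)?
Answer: -1463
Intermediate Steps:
-1*143 - 11*(-2)*(-60) = -143 + 22*(-60) = -143 - 1320 = -1463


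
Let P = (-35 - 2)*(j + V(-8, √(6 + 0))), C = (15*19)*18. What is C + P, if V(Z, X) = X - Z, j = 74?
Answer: 2096 - 37*√6 ≈ 2005.4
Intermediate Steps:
C = 5130 (C = 285*18 = 5130)
P = -3034 - 37*√6 (P = (-35 - 2)*(74 + (√(6 + 0) - 1*(-8))) = -37*(74 + (√6 + 8)) = -37*(74 + (8 + √6)) = -37*(82 + √6) = -3034 - 37*√6 ≈ -3124.6)
C + P = 5130 + (-3034 - 37*√6) = 2096 - 37*√6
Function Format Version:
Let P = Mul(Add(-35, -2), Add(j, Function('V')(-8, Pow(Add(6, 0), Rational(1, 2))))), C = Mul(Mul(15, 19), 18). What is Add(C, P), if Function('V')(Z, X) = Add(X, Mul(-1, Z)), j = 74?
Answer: Add(2096, Mul(-37, Pow(6, Rational(1, 2)))) ≈ 2005.4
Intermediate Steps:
C = 5130 (C = Mul(285, 18) = 5130)
P = Add(-3034, Mul(-37, Pow(6, Rational(1, 2)))) (P = Mul(Add(-35, -2), Add(74, Add(Pow(Add(6, 0), Rational(1, 2)), Mul(-1, -8)))) = Mul(-37, Add(74, Add(Pow(6, Rational(1, 2)), 8))) = Mul(-37, Add(74, Add(8, Pow(6, Rational(1, 2))))) = Mul(-37, Add(82, Pow(6, Rational(1, 2)))) = Add(-3034, Mul(-37, Pow(6, Rational(1, 2)))) ≈ -3124.6)
Add(C, P) = Add(5130, Add(-3034, Mul(-37, Pow(6, Rational(1, 2))))) = Add(2096, Mul(-37, Pow(6, Rational(1, 2))))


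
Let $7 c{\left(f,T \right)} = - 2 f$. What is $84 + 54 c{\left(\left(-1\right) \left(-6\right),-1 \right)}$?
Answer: $- \frac{60}{7} \approx -8.5714$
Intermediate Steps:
$c{\left(f,T \right)} = - \frac{2 f}{7}$ ($c{\left(f,T \right)} = \frac{\left(-2\right) f}{7} = - \frac{2 f}{7}$)
$84 + 54 c{\left(\left(-1\right) \left(-6\right),-1 \right)} = 84 + 54 \left(- \frac{2 \left(\left(-1\right) \left(-6\right)\right)}{7}\right) = 84 + 54 \left(\left(- \frac{2}{7}\right) 6\right) = 84 + 54 \left(- \frac{12}{7}\right) = 84 - \frac{648}{7} = - \frac{60}{7}$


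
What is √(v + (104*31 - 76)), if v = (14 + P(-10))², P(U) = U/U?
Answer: √3373 ≈ 58.078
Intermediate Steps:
P(U) = 1
v = 225 (v = (14 + 1)² = 15² = 225)
√(v + (104*31 - 76)) = √(225 + (104*31 - 76)) = √(225 + (3224 - 76)) = √(225 + 3148) = √3373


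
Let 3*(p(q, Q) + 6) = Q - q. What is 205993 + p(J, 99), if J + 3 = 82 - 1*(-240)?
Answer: 617741/3 ≈ 2.0591e+5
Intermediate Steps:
J = 319 (J = -3 + (82 - 1*(-240)) = -3 + (82 + 240) = -3 + 322 = 319)
p(q, Q) = -6 - q/3 + Q/3 (p(q, Q) = -6 + (Q - q)/3 = -6 + (-q/3 + Q/3) = -6 - q/3 + Q/3)
205993 + p(J, 99) = 205993 + (-6 - ⅓*319 + (⅓)*99) = 205993 + (-6 - 319/3 + 33) = 205993 - 238/3 = 617741/3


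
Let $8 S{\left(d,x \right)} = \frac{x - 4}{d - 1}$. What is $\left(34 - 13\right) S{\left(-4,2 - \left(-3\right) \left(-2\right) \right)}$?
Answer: $\frac{21}{5} \approx 4.2$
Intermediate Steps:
$S{\left(d,x \right)} = \frac{-4 + x}{8 \left(-1 + d\right)}$ ($S{\left(d,x \right)} = \frac{\left(x - 4\right) \frac{1}{d - 1}}{8} = \frac{\left(-4 + x\right) \frac{1}{-1 + d}}{8} = \frac{\frac{1}{-1 + d} \left(-4 + x\right)}{8} = \frac{-4 + x}{8 \left(-1 + d\right)}$)
$\left(34 - 13\right) S{\left(-4,2 - \left(-3\right) \left(-2\right) \right)} = \left(34 - 13\right) \frac{-4 + \left(2 - \left(-3\right) \left(-2\right)\right)}{8 \left(-1 - 4\right)} = 21 \frac{-4 + \left(2 - 6\right)}{8 \left(-5\right)} = 21 \cdot \frac{1}{8} \left(- \frac{1}{5}\right) \left(-4 + \left(2 - 6\right)\right) = 21 \cdot \frac{1}{8} \left(- \frac{1}{5}\right) \left(-4 - 4\right) = 21 \cdot \frac{1}{8} \left(- \frac{1}{5}\right) \left(-8\right) = 21 \cdot \frac{1}{5} = \frac{21}{5}$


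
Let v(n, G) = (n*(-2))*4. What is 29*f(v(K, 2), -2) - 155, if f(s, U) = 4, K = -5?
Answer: -39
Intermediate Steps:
v(n, G) = -8*n (v(n, G) = -2*n*4 = -8*n)
29*f(v(K, 2), -2) - 155 = 29*4 - 155 = 116 - 155 = -39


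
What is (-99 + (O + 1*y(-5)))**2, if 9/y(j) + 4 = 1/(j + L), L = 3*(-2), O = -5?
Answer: 281961/25 ≈ 11278.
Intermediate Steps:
L = -6
y(j) = 9/(-4 + 1/(-6 + j)) (y(j) = 9/(-4 + 1/(j - 6)) = 9/(-4 + 1/(-6 + j)))
(-99 + (O + 1*y(-5)))**2 = (-99 + (-5 + 1*(9*(6 - 1*(-5))/(-25 + 4*(-5)))))**2 = (-99 + (-5 + 1*(9*(6 + 5)/(-25 - 20))))**2 = (-99 + (-5 + 1*(9*11/(-45))))**2 = (-99 + (-5 + 1*(9*(-1/45)*11)))**2 = (-99 + (-5 + 1*(-11/5)))**2 = (-99 + (-5 - 11/5))**2 = (-99 - 36/5)**2 = (-531/5)**2 = 281961/25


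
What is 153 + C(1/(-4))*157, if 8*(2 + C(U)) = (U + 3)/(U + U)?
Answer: -4303/16 ≈ -268.94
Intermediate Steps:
C(U) = -2 + (3 + U)/(16*U) (C(U) = -2 + ((U + 3)/(U + U))/8 = -2 + ((3 + U)/((2*U)))/8 = -2 + ((3 + U)*(1/(2*U)))/8 = -2 + ((3 + U)/(2*U))/8 = -2 + (3 + U)/(16*U))
153 + C(1/(-4))*157 = 153 + ((3 - 31/(-4))/(16*(1/(-4))))*157 = 153 + ((3 - 31*(-¼))/(16*(-¼)))*157 = 153 + ((1/16)*(-4)*(3 + 31/4))*157 = 153 + ((1/16)*(-4)*(43/4))*157 = 153 - 43/16*157 = 153 - 6751/16 = -4303/16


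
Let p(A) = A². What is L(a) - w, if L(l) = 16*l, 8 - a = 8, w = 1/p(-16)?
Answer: -1/256 ≈ -0.0039063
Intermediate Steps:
w = 1/256 (w = 1/((-16)²) = 1/256 ≈ 0.0039063)
a = 0 (a = 8 - 1*8 = 8 - 8 = 0)
L(a) - w = 16*0 - 1*1/256 = 0 - 1/256 = -1/256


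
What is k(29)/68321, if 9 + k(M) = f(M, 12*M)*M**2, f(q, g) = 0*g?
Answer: -9/68321 ≈ -0.00013173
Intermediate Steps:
f(q, g) = 0
k(M) = -9 (k(M) = -9 + 0*M**2 = -9 + 0 = -9)
k(29)/68321 = -9/68321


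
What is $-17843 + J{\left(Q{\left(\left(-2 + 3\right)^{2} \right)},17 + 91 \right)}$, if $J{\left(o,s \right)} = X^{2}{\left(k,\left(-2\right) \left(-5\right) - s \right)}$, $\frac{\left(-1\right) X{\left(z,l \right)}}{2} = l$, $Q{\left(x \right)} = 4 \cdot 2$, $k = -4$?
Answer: $20573$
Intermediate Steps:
$Q{\left(x \right)} = 8$
$X{\left(z,l \right)} = - 2 l$
$J{\left(o,s \right)} = \left(-20 + 2 s\right)^{2}$ ($J{\left(o,s \right)} = \left(- 2 \left(\left(-2\right) \left(-5\right) - s\right)\right)^{2} = \left(- 2 \left(10 - s\right)\right)^{2} = \left(-20 + 2 s\right)^{2}$)
$-17843 + J{\left(Q{\left(\left(-2 + 3\right)^{2} \right)},17 + 91 \right)} = -17843 + 4 \left(-10 + \left(17 + 91\right)\right)^{2} = -17843 + 4 \left(-10 + 108\right)^{2} = -17843 + 4 \cdot 98^{2} = -17843 + 4 \cdot 9604 = -17843 + 38416 = 20573$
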